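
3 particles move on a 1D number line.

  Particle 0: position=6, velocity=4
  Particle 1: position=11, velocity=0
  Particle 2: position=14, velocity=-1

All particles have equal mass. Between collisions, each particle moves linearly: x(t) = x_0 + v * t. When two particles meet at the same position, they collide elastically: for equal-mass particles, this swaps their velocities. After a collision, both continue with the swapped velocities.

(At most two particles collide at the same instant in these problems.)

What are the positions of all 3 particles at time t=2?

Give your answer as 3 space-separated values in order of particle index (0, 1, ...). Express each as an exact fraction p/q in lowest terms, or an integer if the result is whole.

Collision at t=5/4: particles 0 and 1 swap velocities; positions: p0=11 p1=11 p2=51/4; velocities now: v0=0 v1=4 v2=-1
Collision at t=8/5: particles 1 and 2 swap velocities; positions: p0=11 p1=62/5 p2=62/5; velocities now: v0=0 v1=-1 v2=4
Advance to t=2 (no further collisions before then); velocities: v0=0 v1=-1 v2=4; positions = 11 12 14

Answer: 11 12 14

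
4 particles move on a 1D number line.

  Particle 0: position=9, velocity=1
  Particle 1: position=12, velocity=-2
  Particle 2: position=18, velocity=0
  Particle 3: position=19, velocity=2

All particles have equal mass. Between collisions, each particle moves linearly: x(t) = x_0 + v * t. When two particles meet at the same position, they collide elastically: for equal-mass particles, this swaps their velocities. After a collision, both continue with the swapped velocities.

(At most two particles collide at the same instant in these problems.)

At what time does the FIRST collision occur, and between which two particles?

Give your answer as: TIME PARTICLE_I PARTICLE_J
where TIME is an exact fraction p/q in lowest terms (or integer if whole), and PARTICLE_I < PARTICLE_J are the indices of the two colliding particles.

Answer: 1 0 1

Derivation:
Pair (0,1): pos 9,12 vel 1,-2 -> gap=3, closing at 3/unit, collide at t=1
Pair (1,2): pos 12,18 vel -2,0 -> not approaching (rel speed -2 <= 0)
Pair (2,3): pos 18,19 vel 0,2 -> not approaching (rel speed -2 <= 0)
Earliest collision: t=1 between 0 and 1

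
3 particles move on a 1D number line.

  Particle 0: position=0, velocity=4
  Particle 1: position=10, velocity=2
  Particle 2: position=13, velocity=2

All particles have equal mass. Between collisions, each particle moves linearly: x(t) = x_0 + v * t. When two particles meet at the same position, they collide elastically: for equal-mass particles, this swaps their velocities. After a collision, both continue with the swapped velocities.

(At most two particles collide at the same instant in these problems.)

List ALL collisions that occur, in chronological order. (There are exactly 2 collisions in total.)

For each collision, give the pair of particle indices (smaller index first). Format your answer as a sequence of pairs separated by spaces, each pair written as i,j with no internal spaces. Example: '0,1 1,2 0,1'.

Answer: 0,1 1,2

Derivation:
Collision at t=5: particles 0 and 1 swap velocities; positions: p0=20 p1=20 p2=23; velocities now: v0=2 v1=4 v2=2
Collision at t=13/2: particles 1 and 2 swap velocities; positions: p0=23 p1=26 p2=26; velocities now: v0=2 v1=2 v2=4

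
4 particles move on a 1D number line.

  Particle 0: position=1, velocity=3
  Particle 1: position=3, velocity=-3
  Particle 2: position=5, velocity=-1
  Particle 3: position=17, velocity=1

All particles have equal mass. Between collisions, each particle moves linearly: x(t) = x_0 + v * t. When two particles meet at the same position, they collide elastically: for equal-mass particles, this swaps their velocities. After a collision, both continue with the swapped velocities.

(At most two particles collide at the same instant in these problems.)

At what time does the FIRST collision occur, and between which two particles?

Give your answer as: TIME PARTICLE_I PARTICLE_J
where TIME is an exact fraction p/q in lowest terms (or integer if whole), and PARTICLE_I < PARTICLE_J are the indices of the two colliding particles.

Answer: 1/3 0 1

Derivation:
Pair (0,1): pos 1,3 vel 3,-3 -> gap=2, closing at 6/unit, collide at t=1/3
Pair (1,2): pos 3,5 vel -3,-1 -> not approaching (rel speed -2 <= 0)
Pair (2,3): pos 5,17 vel -1,1 -> not approaching (rel speed -2 <= 0)
Earliest collision: t=1/3 between 0 and 1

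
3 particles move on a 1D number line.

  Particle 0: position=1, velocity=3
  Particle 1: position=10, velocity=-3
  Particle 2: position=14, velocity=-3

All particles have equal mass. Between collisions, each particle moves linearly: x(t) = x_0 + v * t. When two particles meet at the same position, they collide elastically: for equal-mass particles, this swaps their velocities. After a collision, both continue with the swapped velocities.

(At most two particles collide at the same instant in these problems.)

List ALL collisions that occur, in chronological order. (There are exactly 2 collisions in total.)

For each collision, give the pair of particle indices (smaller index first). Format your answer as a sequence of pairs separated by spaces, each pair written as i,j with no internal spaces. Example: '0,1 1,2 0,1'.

Collision at t=3/2: particles 0 and 1 swap velocities; positions: p0=11/2 p1=11/2 p2=19/2; velocities now: v0=-3 v1=3 v2=-3
Collision at t=13/6: particles 1 and 2 swap velocities; positions: p0=7/2 p1=15/2 p2=15/2; velocities now: v0=-3 v1=-3 v2=3

Answer: 0,1 1,2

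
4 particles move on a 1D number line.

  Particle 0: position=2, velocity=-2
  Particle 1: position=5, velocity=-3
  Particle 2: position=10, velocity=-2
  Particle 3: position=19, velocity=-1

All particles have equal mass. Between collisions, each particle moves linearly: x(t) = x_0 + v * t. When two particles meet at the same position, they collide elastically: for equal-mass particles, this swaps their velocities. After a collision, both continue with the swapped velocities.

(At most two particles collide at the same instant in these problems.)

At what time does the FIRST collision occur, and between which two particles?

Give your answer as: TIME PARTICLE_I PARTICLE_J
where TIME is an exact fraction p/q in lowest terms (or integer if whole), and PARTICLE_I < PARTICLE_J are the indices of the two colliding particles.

Pair (0,1): pos 2,5 vel -2,-3 -> gap=3, closing at 1/unit, collide at t=3
Pair (1,2): pos 5,10 vel -3,-2 -> not approaching (rel speed -1 <= 0)
Pair (2,3): pos 10,19 vel -2,-1 -> not approaching (rel speed -1 <= 0)
Earliest collision: t=3 between 0 and 1

Answer: 3 0 1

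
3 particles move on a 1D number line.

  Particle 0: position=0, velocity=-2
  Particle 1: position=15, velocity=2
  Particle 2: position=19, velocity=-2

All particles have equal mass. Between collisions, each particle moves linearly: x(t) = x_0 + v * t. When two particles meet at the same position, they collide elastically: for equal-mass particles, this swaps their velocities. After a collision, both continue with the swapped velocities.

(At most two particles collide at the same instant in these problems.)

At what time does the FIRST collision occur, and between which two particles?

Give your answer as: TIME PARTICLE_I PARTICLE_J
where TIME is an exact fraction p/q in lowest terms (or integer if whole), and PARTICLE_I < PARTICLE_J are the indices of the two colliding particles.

Pair (0,1): pos 0,15 vel -2,2 -> not approaching (rel speed -4 <= 0)
Pair (1,2): pos 15,19 vel 2,-2 -> gap=4, closing at 4/unit, collide at t=1
Earliest collision: t=1 between 1 and 2

Answer: 1 1 2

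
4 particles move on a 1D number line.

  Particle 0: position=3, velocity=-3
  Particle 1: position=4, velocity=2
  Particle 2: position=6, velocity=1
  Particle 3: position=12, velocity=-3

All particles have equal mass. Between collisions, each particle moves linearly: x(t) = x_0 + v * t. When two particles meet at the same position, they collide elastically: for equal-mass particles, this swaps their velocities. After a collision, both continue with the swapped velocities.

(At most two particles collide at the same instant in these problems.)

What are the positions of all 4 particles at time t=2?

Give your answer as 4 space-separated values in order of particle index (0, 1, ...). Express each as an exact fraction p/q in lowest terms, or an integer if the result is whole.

Collision at t=3/2: particles 2 and 3 swap velocities; positions: p0=-3/2 p1=7 p2=15/2 p3=15/2; velocities now: v0=-3 v1=2 v2=-3 v3=1
Collision at t=8/5: particles 1 and 2 swap velocities; positions: p0=-9/5 p1=36/5 p2=36/5 p3=38/5; velocities now: v0=-3 v1=-3 v2=2 v3=1
Collision at t=2: particles 2 and 3 swap velocities; positions: p0=-3 p1=6 p2=8 p3=8; velocities now: v0=-3 v1=-3 v2=1 v3=2
Advance to t=2 (no further collisions before then); velocities: v0=-3 v1=-3 v2=1 v3=2; positions = -3 6 8 8

Answer: -3 6 8 8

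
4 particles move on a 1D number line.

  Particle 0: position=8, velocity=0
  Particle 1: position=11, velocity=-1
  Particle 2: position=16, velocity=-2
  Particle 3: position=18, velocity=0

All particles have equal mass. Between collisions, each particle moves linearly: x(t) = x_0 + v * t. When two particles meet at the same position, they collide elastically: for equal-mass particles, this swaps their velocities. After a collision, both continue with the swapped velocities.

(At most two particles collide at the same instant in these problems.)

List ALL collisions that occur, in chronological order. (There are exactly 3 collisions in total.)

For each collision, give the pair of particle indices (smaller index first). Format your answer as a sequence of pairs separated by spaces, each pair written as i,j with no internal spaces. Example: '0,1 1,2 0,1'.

Collision at t=3: particles 0 and 1 swap velocities; positions: p0=8 p1=8 p2=10 p3=18; velocities now: v0=-1 v1=0 v2=-2 v3=0
Collision at t=4: particles 1 and 2 swap velocities; positions: p0=7 p1=8 p2=8 p3=18; velocities now: v0=-1 v1=-2 v2=0 v3=0
Collision at t=5: particles 0 and 1 swap velocities; positions: p0=6 p1=6 p2=8 p3=18; velocities now: v0=-2 v1=-1 v2=0 v3=0

Answer: 0,1 1,2 0,1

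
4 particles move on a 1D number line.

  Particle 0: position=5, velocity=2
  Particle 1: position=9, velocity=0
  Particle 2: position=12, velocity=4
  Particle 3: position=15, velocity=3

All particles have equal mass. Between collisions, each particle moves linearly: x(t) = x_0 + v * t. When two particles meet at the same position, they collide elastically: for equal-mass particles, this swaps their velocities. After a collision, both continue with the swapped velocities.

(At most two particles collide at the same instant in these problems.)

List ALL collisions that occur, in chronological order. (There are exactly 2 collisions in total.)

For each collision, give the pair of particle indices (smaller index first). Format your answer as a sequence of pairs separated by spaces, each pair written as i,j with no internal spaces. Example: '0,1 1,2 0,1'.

Collision at t=2: particles 0 and 1 swap velocities; positions: p0=9 p1=9 p2=20 p3=21; velocities now: v0=0 v1=2 v2=4 v3=3
Collision at t=3: particles 2 and 3 swap velocities; positions: p0=9 p1=11 p2=24 p3=24; velocities now: v0=0 v1=2 v2=3 v3=4

Answer: 0,1 2,3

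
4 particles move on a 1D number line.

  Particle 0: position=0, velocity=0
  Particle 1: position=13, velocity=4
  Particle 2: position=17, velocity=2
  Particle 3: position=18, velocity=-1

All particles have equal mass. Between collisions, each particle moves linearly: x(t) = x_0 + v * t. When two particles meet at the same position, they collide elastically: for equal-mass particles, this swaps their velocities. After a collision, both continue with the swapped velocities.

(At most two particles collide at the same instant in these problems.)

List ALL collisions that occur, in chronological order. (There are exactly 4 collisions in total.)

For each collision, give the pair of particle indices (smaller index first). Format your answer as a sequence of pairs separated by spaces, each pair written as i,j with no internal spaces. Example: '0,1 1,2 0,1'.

Answer: 2,3 1,2 2,3 0,1

Derivation:
Collision at t=1/3: particles 2 and 3 swap velocities; positions: p0=0 p1=43/3 p2=53/3 p3=53/3; velocities now: v0=0 v1=4 v2=-1 v3=2
Collision at t=1: particles 1 and 2 swap velocities; positions: p0=0 p1=17 p2=17 p3=19; velocities now: v0=0 v1=-1 v2=4 v3=2
Collision at t=2: particles 2 and 3 swap velocities; positions: p0=0 p1=16 p2=21 p3=21; velocities now: v0=0 v1=-1 v2=2 v3=4
Collision at t=18: particles 0 and 1 swap velocities; positions: p0=0 p1=0 p2=53 p3=85; velocities now: v0=-1 v1=0 v2=2 v3=4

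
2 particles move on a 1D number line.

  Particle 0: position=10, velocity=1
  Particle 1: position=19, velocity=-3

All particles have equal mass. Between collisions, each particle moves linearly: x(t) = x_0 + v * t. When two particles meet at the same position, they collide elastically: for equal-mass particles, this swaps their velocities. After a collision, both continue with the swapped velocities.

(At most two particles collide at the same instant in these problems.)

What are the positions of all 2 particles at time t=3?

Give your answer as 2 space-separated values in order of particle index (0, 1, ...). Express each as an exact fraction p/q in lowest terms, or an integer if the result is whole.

Answer: 10 13

Derivation:
Collision at t=9/4: particles 0 and 1 swap velocities; positions: p0=49/4 p1=49/4; velocities now: v0=-3 v1=1
Advance to t=3 (no further collisions before then); velocities: v0=-3 v1=1; positions = 10 13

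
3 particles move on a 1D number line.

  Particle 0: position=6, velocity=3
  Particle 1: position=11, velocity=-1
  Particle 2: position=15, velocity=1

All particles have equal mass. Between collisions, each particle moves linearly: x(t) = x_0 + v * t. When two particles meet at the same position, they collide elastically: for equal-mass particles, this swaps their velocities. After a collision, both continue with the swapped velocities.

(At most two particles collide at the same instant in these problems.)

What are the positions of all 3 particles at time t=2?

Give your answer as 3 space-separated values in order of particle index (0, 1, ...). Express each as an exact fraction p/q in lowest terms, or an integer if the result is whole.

Answer: 9 12 17

Derivation:
Collision at t=5/4: particles 0 and 1 swap velocities; positions: p0=39/4 p1=39/4 p2=65/4; velocities now: v0=-1 v1=3 v2=1
Advance to t=2 (no further collisions before then); velocities: v0=-1 v1=3 v2=1; positions = 9 12 17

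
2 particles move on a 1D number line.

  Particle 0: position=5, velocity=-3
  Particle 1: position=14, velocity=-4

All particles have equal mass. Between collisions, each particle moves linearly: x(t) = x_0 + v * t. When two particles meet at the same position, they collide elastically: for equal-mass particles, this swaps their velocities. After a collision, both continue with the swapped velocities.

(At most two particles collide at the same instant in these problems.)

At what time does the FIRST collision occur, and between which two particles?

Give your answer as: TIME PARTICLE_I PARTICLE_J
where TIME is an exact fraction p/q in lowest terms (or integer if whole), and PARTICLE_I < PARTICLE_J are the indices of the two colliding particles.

Answer: 9 0 1

Derivation:
Pair (0,1): pos 5,14 vel -3,-4 -> gap=9, closing at 1/unit, collide at t=9
Earliest collision: t=9 between 0 and 1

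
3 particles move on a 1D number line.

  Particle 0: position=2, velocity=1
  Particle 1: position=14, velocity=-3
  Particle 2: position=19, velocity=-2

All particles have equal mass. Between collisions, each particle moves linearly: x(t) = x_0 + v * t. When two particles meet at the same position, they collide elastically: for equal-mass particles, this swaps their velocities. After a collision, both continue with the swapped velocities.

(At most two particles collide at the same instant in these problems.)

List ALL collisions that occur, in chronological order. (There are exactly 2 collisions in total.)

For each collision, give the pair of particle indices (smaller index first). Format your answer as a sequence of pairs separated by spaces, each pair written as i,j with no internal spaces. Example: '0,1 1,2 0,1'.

Collision at t=3: particles 0 and 1 swap velocities; positions: p0=5 p1=5 p2=13; velocities now: v0=-3 v1=1 v2=-2
Collision at t=17/3: particles 1 and 2 swap velocities; positions: p0=-3 p1=23/3 p2=23/3; velocities now: v0=-3 v1=-2 v2=1

Answer: 0,1 1,2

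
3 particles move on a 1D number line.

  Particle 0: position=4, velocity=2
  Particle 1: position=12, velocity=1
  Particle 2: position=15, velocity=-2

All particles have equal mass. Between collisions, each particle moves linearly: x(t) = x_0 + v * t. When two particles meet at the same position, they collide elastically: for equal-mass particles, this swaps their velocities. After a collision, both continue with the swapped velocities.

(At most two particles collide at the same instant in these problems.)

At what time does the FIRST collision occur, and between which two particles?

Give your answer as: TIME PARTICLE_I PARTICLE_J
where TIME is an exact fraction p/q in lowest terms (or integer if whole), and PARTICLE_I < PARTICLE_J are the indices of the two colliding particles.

Pair (0,1): pos 4,12 vel 2,1 -> gap=8, closing at 1/unit, collide at t=8
Pair (1,2): pos 12,15 vel 1,-2 -> gap=3, closing at 3/unit, collide at t=1
Earliest collision: t=1 between 1 and 2

Answer: 1 1 2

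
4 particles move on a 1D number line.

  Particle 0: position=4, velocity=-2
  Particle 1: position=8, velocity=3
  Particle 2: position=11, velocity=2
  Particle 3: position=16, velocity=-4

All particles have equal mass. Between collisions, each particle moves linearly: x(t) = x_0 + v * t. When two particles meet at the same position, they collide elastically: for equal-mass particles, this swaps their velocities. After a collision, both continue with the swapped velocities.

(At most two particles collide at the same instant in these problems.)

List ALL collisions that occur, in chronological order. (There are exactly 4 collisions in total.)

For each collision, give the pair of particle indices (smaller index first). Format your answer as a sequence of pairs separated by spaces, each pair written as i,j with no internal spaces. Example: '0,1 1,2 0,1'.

Collision at t=5/6: particles 2 and 3 swap velocities; positions: p0=7/3 p1=21/2 p2=38/3 p3=38/3; velocities now: v0=-2 v1=3 v2=-4 v3=2
Collision at t=8/7: particles 1 and 2 swap velocities; positions: p0=12/7 p1=80/7 p2=80/7 p3=93/7; velocities now: v0=-2 v1=-4 v2=3 v3=2
Collision at t=3: particles 2 and 3 swap velocities; positions: p0=-2 p1=4 p2=17 p3=17; velocities now: v0=-2 v1=-4 v2=2 v3=3
Collision at t=6: particles 0 and 1 swap velocities; positions: p0=-8 p1=-8 p2=23 p3=26; velocities now: v0=-4 v1=-2 v2=2 v3=3

Answer: 2,3 1,2 2,3 0,1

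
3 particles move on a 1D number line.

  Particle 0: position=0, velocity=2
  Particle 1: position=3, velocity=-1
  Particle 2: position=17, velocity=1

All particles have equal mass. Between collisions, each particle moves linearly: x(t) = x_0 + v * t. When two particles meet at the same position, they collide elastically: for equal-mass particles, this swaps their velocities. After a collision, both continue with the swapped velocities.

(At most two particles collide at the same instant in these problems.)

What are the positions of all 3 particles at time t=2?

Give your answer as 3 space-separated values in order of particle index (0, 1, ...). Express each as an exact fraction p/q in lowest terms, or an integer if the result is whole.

Answer: 1 4 19

Derivation:
Collision at t=1: particles 0 and 1 swap velocities; positions: p0=2 p1=2 p2=18; velocities now: v0=-1 v1=2 v2=1
Advance to t=2 (no further collisions before then); velocities: v0=-1 v1=2 v2=1; positions = 1 4 19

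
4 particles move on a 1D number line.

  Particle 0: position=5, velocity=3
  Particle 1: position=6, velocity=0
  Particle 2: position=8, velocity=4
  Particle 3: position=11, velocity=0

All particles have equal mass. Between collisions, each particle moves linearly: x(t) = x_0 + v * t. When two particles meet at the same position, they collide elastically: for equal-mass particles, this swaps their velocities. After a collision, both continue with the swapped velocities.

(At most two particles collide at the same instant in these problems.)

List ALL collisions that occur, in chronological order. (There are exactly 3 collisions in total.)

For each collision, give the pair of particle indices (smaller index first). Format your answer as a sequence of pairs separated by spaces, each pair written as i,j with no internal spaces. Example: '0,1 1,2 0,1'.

Answer: 0,1 2,3 1,2

Derivation:
Collision at t=1/3: particles 0 and 1 swap velocities; positions: p0=6 p1=6 p2=28/3 p3=11; velocities now: v0=0 v1=3 v2=4 v3=0
Collision at t=3/4: particles 2 and 3 swap velocities; positions: p0=6 p1=29/4 p2=11 p3=11; velocities now: v0=0 v1=3 v2=0 v3=4
Collision at t=2: particles 1 and 2 swap velocities; positions: p0=6 p1=11 p2=11 p3=16; velocities now: v0=0 v1=0 v2=3 v3=4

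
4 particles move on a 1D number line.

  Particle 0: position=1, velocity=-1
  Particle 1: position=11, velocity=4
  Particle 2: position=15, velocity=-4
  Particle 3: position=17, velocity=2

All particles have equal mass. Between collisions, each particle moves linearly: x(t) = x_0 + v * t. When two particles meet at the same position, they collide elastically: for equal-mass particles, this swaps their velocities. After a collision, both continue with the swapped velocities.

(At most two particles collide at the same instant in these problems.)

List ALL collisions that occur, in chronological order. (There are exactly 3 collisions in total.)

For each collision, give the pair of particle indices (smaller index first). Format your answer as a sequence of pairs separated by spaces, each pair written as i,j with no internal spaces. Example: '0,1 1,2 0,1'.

Answer: 1,2 2,3 0,1

Derivation:
Collision at t=1/2: particles 1 and 2 swap velocities; positions: p0=1/2 p1=13 p2=13 p3=18; velocities now: v0=-1 v1=-4 v2=4 v3=2
Collision at t=3: particles 2 and 3 swap velocities; positions: p0=-2 p1=3 p2=23 p3=23; velocities now: v0=-1 v1=-4 v2=2 v3=4
Collision at t=14/3: particles 0 and 1 swap velocities; positions: p0=-11/3 p1=-11/3 p2=79/3 p3=89/3; velocities now: v0=-4 v1=-1 v2=2 v3=4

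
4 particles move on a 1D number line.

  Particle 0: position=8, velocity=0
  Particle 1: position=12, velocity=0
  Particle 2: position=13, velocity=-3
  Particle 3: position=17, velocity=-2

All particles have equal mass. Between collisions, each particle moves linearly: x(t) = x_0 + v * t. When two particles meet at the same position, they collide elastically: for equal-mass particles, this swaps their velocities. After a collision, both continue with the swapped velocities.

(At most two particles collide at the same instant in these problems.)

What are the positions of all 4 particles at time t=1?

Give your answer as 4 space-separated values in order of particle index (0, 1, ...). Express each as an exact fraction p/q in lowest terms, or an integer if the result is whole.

Answer: 8 10 12 15

Derivation:
Collision at t=1/3: particles 1 and 2 swap velocities; positions: p0=8 p1=12 p2=12 p3=49/3; velocities now: v0=0 v1=-3 v2=0 v3=-2
Advance to t=1 (no further collisions before then); velocities: v0=0 v1=-3 v2=0 v3=-2; positions = 8 10 12 15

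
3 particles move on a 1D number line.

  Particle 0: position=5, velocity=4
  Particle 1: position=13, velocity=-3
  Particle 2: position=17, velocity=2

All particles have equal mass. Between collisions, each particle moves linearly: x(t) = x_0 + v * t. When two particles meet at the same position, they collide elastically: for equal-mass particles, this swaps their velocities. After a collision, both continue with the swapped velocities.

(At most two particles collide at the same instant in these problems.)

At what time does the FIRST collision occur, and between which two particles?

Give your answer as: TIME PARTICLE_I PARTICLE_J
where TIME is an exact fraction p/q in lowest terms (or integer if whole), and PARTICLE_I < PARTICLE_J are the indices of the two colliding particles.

Pair (0,1): pos 5,13 vel 4,-3 -> gap=8, closing at 7/unit, collide at t=8/7
Pair (1,2): pos 13,17 vel -3,2 -> not approaching (rel speed -5 <= 0)
Earliest collision: t=8/7 between 0 and 1

Answer: 8/7 0 1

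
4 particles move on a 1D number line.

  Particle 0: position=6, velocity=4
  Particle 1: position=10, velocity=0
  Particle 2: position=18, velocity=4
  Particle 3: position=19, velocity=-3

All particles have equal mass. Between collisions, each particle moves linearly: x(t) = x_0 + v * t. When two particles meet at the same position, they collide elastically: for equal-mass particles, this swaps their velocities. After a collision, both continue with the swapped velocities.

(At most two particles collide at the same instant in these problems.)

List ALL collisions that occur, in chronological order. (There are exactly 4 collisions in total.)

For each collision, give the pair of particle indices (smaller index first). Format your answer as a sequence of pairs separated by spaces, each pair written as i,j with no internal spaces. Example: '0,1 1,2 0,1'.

Answer: 2,3 0,1 1,2 0,1

Derivation:
Collision at t=1/7: particles 2 and 3 swap velocities; positions: p0=46/7 p1=10 p2=130/7 p3=130/7; velocities now: v0=4 v1=0 v2=-3 v3=4
Collision at t=1: particles 0 and 1 swap velocities; positions: p0=10 p1=10 p2=16 p3=22; velocities now: v0=0 v1=4 v2=-3 v3=4
Collision at t=13/7: particles 1 and 2 swap velocities; positions: p0=10 p1=94/7 p2=94/7 p3=178/7; velocities now: v0=0 v1=-3 v2=4 v3=4
Collision at t=3: particles 0 and 1 swap velocities; positions: p0=10 p1=10 p2=18 p3=30; velocities now: v0=-3 v1=0 v2=4 v3=4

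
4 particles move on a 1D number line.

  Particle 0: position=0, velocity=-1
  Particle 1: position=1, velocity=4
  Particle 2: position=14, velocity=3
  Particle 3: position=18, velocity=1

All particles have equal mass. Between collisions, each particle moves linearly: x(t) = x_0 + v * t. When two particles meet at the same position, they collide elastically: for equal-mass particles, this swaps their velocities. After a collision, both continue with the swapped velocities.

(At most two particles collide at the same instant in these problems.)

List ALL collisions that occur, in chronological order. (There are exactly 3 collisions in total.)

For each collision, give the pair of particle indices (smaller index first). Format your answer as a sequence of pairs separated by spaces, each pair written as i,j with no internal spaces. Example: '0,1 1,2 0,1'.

Collision at t=2: particles 2 and 3 swap velocities; positions: p0=-2 p1=9 p2=20 p3=20; velocities now: v0=-1 v1=4 v2=1 v3=3
Collision at t=17/3: particles 1 and 2 swap velocities; positions: p0=-17/3 p1=71/3 p2=71/3 p3=31; velocities now: v0=-1 v1=1 v2=4 v3=3
Collision at t=13: particles 2 and 3 swap velocities; positions: p0=-13 p1=31 p2=53 p3=53; velocities now: v0=-1 v1=1 v2=3 v3=4

Answer: 2,3 1,2 2,3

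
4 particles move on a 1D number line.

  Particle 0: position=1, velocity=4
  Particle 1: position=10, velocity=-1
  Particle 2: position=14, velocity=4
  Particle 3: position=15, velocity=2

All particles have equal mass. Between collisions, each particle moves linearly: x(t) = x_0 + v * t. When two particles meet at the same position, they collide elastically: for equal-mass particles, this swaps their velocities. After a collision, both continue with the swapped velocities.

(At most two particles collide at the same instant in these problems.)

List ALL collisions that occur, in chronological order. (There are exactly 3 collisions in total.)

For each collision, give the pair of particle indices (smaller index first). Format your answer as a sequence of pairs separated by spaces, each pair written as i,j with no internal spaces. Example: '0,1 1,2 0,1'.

Collision at t=1/2: particles 2 and 3 swap velocities; positions: p0=3 p1=19/2 p2=16 p3=16; velocities now: v0=4 v1=-1 v2=2 v3=4
Collision at t=9/5: particles 0 and 1 swap velocities; positions: p0=41/5 p1=41/5 p2=93/5 p3=106/5; velocities now: v0=-1 v1=4 v2=2 v3=4
Collision at t=7: particles 1 and 2 swap velocities; positions: p0=3 p1=29 p2=29 p3=42; velocities now: v0=-1 v1=2 v2=4 v3=4

Answer: 2,3 0,1 1,2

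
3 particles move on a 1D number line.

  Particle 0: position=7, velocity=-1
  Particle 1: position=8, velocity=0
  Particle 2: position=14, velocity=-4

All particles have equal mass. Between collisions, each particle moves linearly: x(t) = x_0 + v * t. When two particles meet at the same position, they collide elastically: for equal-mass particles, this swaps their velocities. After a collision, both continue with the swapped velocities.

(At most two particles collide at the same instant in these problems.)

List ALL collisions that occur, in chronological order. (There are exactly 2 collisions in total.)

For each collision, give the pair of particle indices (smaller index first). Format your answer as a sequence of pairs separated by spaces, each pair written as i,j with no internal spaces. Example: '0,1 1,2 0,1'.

Answer: 1,2 0,1

Derivation:
Collision at t=3/2: particles 1 and 2 swap velocities; positions: p0=11/2 p1=8 p2=8; velocities now: v0=-1 v1=-4 v2=0
Collision at t=7/3: particles 0 and 1 swap velocities; positions: p0=14/3 p1=14/3 p2=8; velocities now: v0=-4 v1=-1 v2=0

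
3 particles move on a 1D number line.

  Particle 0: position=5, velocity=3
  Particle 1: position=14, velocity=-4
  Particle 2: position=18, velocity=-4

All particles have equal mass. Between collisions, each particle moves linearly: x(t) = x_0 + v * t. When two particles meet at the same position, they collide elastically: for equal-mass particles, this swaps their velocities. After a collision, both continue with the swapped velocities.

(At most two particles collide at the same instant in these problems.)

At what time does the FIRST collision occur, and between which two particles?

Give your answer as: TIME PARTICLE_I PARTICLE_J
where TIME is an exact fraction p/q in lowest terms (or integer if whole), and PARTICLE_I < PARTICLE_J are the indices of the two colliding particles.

Answer: 9/7 0 1

Derivation:
Pair (0,1): pos 5,14 vel 3,-4 -> gap=9, closing at 7/unit, collide at t=9/7
Pair (1,2): pos 14,18 vel -4,-4 -> not approaching (rel speed 0 <= 0)
Earliest collision: t=9/7 between 0 and 1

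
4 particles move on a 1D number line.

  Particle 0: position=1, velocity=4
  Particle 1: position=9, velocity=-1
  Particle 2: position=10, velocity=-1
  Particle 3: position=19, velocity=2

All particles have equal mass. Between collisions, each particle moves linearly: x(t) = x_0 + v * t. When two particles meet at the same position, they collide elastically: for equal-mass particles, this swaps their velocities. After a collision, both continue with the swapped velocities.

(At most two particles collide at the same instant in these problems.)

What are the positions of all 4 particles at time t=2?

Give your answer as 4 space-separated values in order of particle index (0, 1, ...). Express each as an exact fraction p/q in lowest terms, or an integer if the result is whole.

Collision at t=8/5: particles 0 and 1 swap velocities; positions: p0=37/5 p1=37/5 p2=42/5 p3=111/5; velocities now: v0=-1 v1=4 v2=-1 v3=2
Collision at t=9/5: particles 1 and 2 swap velocities; positions: p0=36/5 p1=41/5 p2=41/5 p3=113/5; velocities now: v0=-1 v1=-1 v2=4 v3=2
Advance to t=2 (no further collisions before then); velocities: v0=-1 v1=-1 v2=4 v3=2; positions = 7 8 9 23

Answer: 7 8 9 23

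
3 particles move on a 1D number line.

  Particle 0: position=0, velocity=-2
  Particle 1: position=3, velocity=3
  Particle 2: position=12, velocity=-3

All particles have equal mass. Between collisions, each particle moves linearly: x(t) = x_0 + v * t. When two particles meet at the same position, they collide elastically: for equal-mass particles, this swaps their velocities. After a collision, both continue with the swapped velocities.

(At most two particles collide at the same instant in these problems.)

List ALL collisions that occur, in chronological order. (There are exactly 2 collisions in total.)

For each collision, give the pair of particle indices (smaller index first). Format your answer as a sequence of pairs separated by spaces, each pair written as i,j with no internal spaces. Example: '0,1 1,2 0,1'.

Collision at t=3/2: particles 1 and 2 swap velocities; positions: p0=-3 p1=15/2 p2=15/2; velocities now: v0=-2 v1=-3 v2=3
Collision at t=12: particles 0 and 1 swap velocities; positions: p0=-24 p1=-24 p2=39; velocities now: v0=-3 v1=-2 v2=3

Answer: 1,2 0,1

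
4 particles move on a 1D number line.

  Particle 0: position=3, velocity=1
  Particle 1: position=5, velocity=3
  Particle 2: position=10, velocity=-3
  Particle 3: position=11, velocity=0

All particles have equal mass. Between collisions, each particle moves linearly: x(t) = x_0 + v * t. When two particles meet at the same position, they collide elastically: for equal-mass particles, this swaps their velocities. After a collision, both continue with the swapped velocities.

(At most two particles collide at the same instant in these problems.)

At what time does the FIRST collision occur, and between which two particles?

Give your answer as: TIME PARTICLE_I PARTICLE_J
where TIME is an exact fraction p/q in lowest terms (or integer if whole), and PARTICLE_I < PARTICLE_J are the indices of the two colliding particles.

Answer: 5/6 1 2

Derivation:
Pair (0,1): pos 3,5 vel 1,3 -> not approaching (rel speed -2 <= 0)
Pair (1,2): pos 5,10 vel 3,-3 -> gap=5, closing at 6/unit, collide at t=5/6
Pair (2,3): pos 10,11 vel -3,0 -> not approaching (rel speed -3 <= 0)
Earliest collision: t=5/6 between 1 and 2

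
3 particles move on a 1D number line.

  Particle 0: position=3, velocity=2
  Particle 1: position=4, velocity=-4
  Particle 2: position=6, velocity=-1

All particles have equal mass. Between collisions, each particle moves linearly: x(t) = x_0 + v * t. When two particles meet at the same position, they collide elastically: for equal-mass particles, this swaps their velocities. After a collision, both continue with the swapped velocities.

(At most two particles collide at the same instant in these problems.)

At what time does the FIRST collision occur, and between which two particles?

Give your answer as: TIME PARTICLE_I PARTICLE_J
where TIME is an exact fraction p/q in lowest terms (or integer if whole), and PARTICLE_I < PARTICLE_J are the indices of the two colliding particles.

Answer: 1/6 0 1

Derivation:
Pair (0,1): pos 3,4 vel 2,-4 -> gap=1, closing at 6/unit, collide at t=1/6
Pair (1,2): pos 4,6 vel -4,-1 -> not approaching (rel speed -3 <= 0)
Earliest collision: t=1/6 between 0 and 1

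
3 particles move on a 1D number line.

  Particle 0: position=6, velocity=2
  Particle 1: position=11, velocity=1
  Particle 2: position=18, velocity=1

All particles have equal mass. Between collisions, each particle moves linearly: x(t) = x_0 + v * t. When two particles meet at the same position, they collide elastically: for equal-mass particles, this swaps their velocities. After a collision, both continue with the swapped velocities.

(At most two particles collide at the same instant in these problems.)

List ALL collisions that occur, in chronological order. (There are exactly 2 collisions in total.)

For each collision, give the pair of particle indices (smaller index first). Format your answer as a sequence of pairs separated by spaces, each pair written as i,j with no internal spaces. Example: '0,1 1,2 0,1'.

Collision at t=5: particles 0 and 1 swap velocities; positions: p0=16 p1=16 p2=23; velocities now: v0=1 v1=2 v2=1
Collision at t=12: particles 1 and 2 swap velocities; positions: p0=23 p1=30 p2=30; velocities now: v0=1 v1=1 v2=2

Answer: 0,1 1,2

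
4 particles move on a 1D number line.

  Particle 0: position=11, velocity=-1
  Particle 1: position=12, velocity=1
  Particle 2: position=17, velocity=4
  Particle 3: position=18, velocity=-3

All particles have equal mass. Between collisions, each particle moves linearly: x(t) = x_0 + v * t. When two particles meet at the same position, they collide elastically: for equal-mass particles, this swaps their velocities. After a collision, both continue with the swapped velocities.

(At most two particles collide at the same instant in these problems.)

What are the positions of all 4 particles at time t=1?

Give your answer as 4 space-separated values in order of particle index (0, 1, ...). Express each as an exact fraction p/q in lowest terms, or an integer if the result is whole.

Collision at t=1/7: particles 2 and 3 swap velocities; positions: p0=76/7 p1=85/7 p2=123/7 p3=123/7; velocities now: v0=-1 v1=1 v2=-3 v3=4
Advance to t=1 (no further collisions before then); velocities: v0=-1 v1=1 v2=-3 v3=4; positions = 10 13 15 21

Answer: 10 13 15 21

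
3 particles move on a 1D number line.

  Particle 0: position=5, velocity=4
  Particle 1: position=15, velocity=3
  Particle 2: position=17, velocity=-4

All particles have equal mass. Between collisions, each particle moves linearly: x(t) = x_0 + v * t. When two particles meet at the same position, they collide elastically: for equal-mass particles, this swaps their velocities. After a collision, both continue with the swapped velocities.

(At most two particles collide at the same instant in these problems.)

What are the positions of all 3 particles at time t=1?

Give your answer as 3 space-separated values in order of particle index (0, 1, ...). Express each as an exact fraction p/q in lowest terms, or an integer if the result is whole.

Answer: 9 13 18

Derivation:
Collision at t=2/7: particles 1 and 2 swap velocities; positions: p0=43/7 p1=111/7 p2=111/7; velocities now: v0=4 v1=-4 v2=3
Advance to t=1 (no further collisions before then); velocities: v0=4 v1=-4 v2=3; positions = 9 13 18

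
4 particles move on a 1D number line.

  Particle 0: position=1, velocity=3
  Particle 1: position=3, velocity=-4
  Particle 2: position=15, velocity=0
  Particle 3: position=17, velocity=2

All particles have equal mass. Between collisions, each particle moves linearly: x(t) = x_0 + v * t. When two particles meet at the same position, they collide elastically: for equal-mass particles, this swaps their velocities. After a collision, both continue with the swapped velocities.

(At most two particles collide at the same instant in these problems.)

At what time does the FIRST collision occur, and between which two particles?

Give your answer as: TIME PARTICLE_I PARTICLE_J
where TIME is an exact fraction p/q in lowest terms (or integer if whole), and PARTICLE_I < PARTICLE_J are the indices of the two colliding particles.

Answer: 2/7 0 1

Derivation:
Pair (0,1): pos 1,3 vel 3,-4 -> gap=2, closing at 7/unit, collide at t=2/7
Pair (1,2): pos 3,15 vel -4,0 -> not approaching (rel speed -4 <= 0)
Pair (2,3): pos 15,17 vel 0,2 -> not approaching (rel speed -2 <= 0)
Earliest collision: t=2/7 between 0 and 1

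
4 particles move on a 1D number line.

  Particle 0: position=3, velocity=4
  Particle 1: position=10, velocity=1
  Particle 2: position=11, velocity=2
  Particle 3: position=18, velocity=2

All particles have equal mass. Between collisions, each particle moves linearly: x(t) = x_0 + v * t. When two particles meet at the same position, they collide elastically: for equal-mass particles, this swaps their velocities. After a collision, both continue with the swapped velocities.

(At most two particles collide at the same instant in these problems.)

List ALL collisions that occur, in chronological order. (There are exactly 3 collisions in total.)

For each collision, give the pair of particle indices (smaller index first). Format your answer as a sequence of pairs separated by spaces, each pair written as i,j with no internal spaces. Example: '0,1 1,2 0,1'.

Answer: 0,1 1,2 2,3

Derivation:
Collision at t=7/3: particles 0 and 1 swap velocities; positions: p0=37/3 p1=37/3 p2=47/3 p3=68/3; velocities now: v0=1 v1=4 v2=2 v3=2
Collision at t=4: particles 1 and 2 swap velocities; positions: p0=14 p1=19 p2=19 p3=26; velocities now: v0=1 v1=2 v2=4 v3=2
Collision at t=15/2: particles 2 and 3 swap velocities; positions: p0=35/2 p1=26 p2=33 p3=33; velocities now: v0=1 v1=2 v2=2 v3=4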